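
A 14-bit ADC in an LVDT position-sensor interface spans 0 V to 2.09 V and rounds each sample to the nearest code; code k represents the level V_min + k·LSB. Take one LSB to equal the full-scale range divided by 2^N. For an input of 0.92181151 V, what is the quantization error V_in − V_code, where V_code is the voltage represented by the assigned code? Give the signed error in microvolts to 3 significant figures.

Full-scale range = 2.09 V. LSB = 2.09 V / 2^14 ≈ 127.6 µV.
Position in LSBs: (0.92181151 − (0)) × 16384/2.09 = 7226.2965; rounding gives k = 7226.
V_code = V_min + k × range/2^14 = 0 + 7226 × 2.09/16384 = 0.92177368164 V.
e = 0.92181151 − (0.92177368164) = +37.8 µV.

+37.8 µV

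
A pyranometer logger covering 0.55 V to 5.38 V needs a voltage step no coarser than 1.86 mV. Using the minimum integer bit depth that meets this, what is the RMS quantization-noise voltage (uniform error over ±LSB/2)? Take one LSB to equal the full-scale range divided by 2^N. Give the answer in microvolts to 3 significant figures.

Full-scale range = 5.38 V − (0.55 V) = 4.83 V.
4.83 V / 1.86 mV = 2597. Since 2^11 = 2048 and 2^12 = 4096, N = 12.
Step size = 4.83/4096 V = 1.1792 mV.
σ_q = LSB/√12 = 1.1792 mV/3.4641 = 340 µV.

340 µV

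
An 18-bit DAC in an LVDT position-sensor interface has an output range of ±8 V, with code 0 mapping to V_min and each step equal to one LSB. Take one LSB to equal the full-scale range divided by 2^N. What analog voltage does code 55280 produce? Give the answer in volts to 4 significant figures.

The full-scale span is 8 − (-8) = 16 V. LSB = 16 V / 2^18.
V_out = V_min + code × LSB = -8 V + 55280 × 16 V / 262144
      = -8 V + 3.37402 V = -4.62598 V.

-4.626 V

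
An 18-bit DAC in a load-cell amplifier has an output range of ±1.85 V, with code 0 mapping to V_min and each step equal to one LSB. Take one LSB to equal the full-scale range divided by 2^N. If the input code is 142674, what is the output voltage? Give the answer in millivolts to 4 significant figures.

Full-scale range = 1.85 V − (-1.85 V) = 3.7 V. LSB = 3.7 V / 2^18.
Output = V_min + (142674/262144) × range = -1.85 + 0.544258 × 3.7 V
      = -1.85 + 2.01376 = 0.163755 V.

163.8 mV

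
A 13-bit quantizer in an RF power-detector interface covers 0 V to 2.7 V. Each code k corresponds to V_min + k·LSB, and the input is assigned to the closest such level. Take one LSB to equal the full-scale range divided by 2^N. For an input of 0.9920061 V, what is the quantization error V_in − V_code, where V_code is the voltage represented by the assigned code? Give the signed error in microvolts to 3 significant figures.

Range is 2.7 V. LSB = 2.7 V / 2^13 ≈ 329.6 µV.
(0.9920061 − (0)) / LSB = 0.9920061 × 8192/2.7 = 3009.8200. Nearest integer: k = 3010.
Reconstructed level: 0 + 3010 × 2.7/8192 V = 0.9920654297 V.
V_in − V_code = 0.9920061 − (0.9920654297) = −59.3 µV.

−59.3 µV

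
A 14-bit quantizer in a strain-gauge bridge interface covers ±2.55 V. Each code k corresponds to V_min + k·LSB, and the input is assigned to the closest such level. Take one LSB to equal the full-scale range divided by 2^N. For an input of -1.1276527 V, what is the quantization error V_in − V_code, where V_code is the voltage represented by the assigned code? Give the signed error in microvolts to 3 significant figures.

Full-scale range = 2.55 V − (-2.55 V) = 5.1 V. LSB = 5.1 V / 2^14 ≈ 311.3 µV.
(V_in − V_min)/LSB = (-1.1276527 − (-2.55)) × 16384/5.1 = 4569.3604 → nearest code k = 4569.
V_code = V_min + k × range/2^14 = -2.55 + 4569 × 5.1/16384 = -1.1277648926 V.
Error = V_in − V_code = -1.1276527 − (-1.1277648926) = +112 µV.

+112 µV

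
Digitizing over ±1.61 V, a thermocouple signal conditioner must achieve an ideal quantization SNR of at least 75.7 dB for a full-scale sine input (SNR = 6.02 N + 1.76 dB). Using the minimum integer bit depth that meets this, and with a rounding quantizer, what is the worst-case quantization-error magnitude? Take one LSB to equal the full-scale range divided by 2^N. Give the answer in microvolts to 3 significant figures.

Range = 1.61 − (-1.61) = 3.22 V.
Required N = ⌈(75.7 − 1.76)/6.02⌉ = ⌈12.282⌉ = 13.
One LSB is 3.22 V / 8192 = 393.07 µV.
|e|_max = LSB/2 = 197 µV.

197 µV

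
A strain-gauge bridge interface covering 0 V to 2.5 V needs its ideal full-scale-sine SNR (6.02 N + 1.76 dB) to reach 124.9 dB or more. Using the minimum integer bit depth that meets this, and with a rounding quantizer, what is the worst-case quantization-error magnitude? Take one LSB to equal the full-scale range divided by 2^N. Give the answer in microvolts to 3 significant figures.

0.596 µV

V_FS = 2.5 V.
Solving 6.02 N ≥ 124.9 − 1.76: N ≥ 20.455. Round up → N = 21.
One LSB is 2.5 V / 2097152 = 1.1921 µV.
Max error for round-to-nearest is LSB/2 = 0.596 µV.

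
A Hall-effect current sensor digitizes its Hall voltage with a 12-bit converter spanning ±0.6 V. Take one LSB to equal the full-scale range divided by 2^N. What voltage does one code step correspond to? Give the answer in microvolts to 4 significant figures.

Full-scale range = 0.6 V − (-0.6 V) = 1.2 V.
There are 2^12 = 4096 steps.
LSB = 1.2 V ÷ 2^12 = 1.2/4096 V = 293.0 µV.

293.0 µV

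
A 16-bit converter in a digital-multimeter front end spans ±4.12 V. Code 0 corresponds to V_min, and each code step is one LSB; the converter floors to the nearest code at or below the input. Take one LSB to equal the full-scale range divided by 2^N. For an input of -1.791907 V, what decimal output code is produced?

Span: 4.12 V − (-4.12 V) = 8.24 V. LSB = 8.24 V / 2^16 ≈ 125.7 µV.
code = ⌊(V_in − V_min)/LSB⌋ = ⌊(V_in − V_min) × 2^16 / range⌋
     = ⌊(-1.791907 − (-4.12)) × 65536 / 8.24⌋ = ⌊2.328093 × 65536/8.24⌋
     = ⌊18516.250⌋ = 18516.

18516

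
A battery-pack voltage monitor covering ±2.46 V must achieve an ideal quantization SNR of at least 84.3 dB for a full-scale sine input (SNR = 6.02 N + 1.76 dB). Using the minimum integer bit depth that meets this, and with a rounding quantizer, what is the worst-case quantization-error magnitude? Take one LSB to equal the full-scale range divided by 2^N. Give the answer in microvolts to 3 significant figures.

Span: 2.46 V − (-2.46 V) = 4.92 V.
Solving 6.02 N ≥ 84.3 − 1.76: N ≥ 13.711. Round up → N = 14.
LSB = 4.92 V / 2^14 = 300.29 µV.
|e|_max = LSB/2 = 150 µV.

150 µV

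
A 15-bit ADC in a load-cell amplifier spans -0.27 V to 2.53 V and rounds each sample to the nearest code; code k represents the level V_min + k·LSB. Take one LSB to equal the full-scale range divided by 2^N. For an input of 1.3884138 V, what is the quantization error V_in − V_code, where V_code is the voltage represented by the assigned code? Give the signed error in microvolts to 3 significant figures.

+15.4 µV

The full-scale span is 2.53 − (-0.27) = 2.8 V. LSB = 2.8 V / 2^15 ≈ 85.45 µV.
Position in LSBs: (1.3884138 − (-0.27)) × 32768/2.8 = 19408.1798; rounding gives k = 19408.
V_code = -0.27 + (19408/32768) × 2.8 = 1.3883984375 V.
V_in − V_code = 1.3884138 − (1.3883984375) = +15.4 µV.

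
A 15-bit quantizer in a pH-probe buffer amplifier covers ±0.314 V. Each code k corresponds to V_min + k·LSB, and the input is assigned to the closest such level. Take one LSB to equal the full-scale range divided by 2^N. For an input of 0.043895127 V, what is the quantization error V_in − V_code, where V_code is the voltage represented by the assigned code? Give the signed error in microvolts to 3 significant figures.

The full-scale span is 0.314 − (-0.314) = 0.628 V. LSB = 0.628 V / 2^15 ≈ 19.17 µV.
(V_in − V_min)/LSB = (0.043895127 − (-0.314)) × 32768/0.628 = 18674.3750 → nearest code k = 18674.
V_code = V_min + k × range/2^15 = -0.314 + 18674 × 0.628/32768 = 0.043887939453 V.
V_in − V_code = 0.043895127 − (0.043887939453) = +7.19 µV.

+7.19 µV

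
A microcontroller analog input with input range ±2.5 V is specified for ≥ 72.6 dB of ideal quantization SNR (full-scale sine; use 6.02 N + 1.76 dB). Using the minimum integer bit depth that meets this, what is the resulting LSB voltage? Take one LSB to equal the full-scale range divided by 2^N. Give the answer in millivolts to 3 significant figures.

1.22 mV

The full-scale span is 2.5 − (-2.5) = 5 V.
N ≥ (72.6 − 1.76)/6.02 = 11.767 → N_min = 12.
LSB = 5 V ÷ 2^12 = 5/4096 V = 1.22 mV.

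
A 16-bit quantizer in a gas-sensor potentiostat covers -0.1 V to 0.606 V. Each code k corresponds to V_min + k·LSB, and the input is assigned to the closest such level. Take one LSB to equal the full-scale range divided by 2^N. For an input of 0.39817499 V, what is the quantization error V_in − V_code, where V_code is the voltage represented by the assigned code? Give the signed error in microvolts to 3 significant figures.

+2.02 µV

The full-scale span is 0.606 − (-0.1) = 0.706 V. LSB = 0.706 V / 2^16 ≈ 10.77 µV.
Position in LSBs: (0.39817499 − (-0.1)) × 65536/0.706 = 46244.1872; rounding gives k = 46244.
V_code = V_min + k × range/2^16 = -0.1 + 46244 × 0.706/65536 = 0.39817297363 V.
Error = V_in − V_code = 0.39817499 − (0.39817297363) = +2.02 µV.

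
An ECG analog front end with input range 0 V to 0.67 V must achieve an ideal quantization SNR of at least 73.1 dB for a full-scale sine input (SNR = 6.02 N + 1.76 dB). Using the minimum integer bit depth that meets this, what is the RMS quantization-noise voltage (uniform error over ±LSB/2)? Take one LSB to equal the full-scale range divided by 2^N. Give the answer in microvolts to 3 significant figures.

V_FS = 0.67 V.
N ≥ (73.1 − 1.76)/6.02 = 11.850 → N_min = 12.
LSB = 0.67 V ÷ 2^12 = 0.67/4096 V = 163.57 µV.
σ_q = LSB/√12 = 163.57 µV/3.4641 = 47.2 µV.

47.2 µV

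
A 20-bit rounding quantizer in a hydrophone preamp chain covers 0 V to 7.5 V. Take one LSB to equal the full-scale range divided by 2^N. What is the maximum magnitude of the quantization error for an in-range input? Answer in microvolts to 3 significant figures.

3.58 µV

V_FS = 7.5 V.
LSB = 7.5 V ÷ 2^20 = 7.5/1048576 V = 7.1526 µV.
A rounding quantizer has |error| ≤ LSB/2 = 3.58 µV.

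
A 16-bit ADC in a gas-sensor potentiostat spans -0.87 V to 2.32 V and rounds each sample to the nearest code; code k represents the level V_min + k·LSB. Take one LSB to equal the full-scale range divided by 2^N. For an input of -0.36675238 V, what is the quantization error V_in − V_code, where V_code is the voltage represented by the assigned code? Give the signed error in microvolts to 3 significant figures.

Range = 2.32 − (-0.87) = 3.19 V. LSB = 3.19 V / 2^16 ≈ 48.68 µV.
(V_in − V_min)/LSB = (-0.36675238 − (-0.87)) × 65536/3.19 = 10338.8201 → nearest code k = 10339.
Reconstructed level: -0.87 + 10339 × 3.19/65536 V = -0.36674362183 V.
e = -0.36675238 − (-0.36674362183) = −8.76 µV.

−8.76 µV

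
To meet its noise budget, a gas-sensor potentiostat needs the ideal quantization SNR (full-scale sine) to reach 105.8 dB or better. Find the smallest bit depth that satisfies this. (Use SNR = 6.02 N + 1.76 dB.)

18 bits

N ≥ (105.8 − 1.76)/6.02 = 17.282 → N_min = 18.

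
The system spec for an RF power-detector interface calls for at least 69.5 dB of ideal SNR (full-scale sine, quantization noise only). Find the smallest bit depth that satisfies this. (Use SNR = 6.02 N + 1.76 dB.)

6.02 N + 1.76 ≥ 69.5 gives N ≥ 11.252, so the minimum integer is 12.

12 bits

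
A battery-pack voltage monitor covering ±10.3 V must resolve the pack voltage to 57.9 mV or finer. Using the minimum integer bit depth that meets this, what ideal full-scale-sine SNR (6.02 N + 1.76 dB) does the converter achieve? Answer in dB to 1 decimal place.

55.9 dB

Span: 10.3 V − (-10.3 V) = 20.6 V.
Required number of levels: 20.6/57.9 mV = 355.79; smallest N with 2^N ≥ that is 9.
6.02(9) + 1.76 = 55.94 dB.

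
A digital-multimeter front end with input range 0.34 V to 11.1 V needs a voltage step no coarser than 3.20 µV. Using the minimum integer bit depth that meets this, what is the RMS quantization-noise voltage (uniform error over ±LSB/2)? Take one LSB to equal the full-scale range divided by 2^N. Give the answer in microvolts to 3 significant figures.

The full-scale span is 11.1 − (0.34) = 10.76 V.
10.76 V / 3.20 µV = 3.362e6. Since 2^21 = 2097152 and 2^22 = 4194304, N = 22.
LSB = 10.76 V / 2^22 = 2.5654 µV.
σ_q = LSB/√12 = 2.5654 µV/3.4641 = 0.741 µV.

0.741 µV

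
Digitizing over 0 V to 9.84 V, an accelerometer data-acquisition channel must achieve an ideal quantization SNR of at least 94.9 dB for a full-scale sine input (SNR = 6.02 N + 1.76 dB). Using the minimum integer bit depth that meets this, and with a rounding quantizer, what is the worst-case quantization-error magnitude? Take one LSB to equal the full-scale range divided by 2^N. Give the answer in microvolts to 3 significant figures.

Full-scale range = 9.84 V.
Solving 6.02 N ≥ 94.9 − 1.76: N ≥ 15.472. Round up → N = 16.
LSB = 9.84 V / 2^16 = 150.15 µV.
|e|_max = LSB/2 = 75.1 µV.

75.1 µV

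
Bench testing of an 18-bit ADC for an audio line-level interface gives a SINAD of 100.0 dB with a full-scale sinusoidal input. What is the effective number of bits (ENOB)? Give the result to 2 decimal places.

Inverting SNR = 6.02 N + 1.76: N_eff = (100.0 − 1.76)/6.02 = 16.3189.

16.32 bits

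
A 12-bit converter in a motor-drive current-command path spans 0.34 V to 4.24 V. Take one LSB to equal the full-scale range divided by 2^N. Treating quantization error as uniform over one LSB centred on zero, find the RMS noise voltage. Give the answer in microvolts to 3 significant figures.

Span: 4.24 V − (0.34 V) = 3.9 V.
LSB = 3.9 V ÷ 2^12 = 3.9/4096 V = 0.95215 mV.
RMS of a uniform error over width LSB is LSB/√12 = 275 µV.

275 µV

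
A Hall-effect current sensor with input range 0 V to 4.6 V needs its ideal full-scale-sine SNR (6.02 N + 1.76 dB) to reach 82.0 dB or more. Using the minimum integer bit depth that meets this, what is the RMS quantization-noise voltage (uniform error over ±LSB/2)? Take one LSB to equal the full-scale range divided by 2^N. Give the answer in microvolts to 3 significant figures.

Full-scale range = 4.6 V.
Solving 6.02 N ≥ 82.0 − 1.76: N ≥ 13.329. Round up → N = 14.
One LSB is 4.6 V / 16384 = 280.76 µV.
σ_q = LSB/√12 = 280.76 µV/3.4641 = 81.0 µV.

81.0 µV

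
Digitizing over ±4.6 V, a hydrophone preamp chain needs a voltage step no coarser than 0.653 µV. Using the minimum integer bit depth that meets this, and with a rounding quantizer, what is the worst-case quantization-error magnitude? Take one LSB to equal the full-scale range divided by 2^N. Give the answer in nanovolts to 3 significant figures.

Range = 4.6 − (-4.6) = 9.2 V.
9.2 V / 0.653 µV = 1.409e7. Since 2^23 = 8388608 and 2^24 = 16777216, N = 24.
One LSB is 9.2 V / 16777216 = 0.54836 µV.
|e|_max = LSB/2 = 274 nV.

274 nV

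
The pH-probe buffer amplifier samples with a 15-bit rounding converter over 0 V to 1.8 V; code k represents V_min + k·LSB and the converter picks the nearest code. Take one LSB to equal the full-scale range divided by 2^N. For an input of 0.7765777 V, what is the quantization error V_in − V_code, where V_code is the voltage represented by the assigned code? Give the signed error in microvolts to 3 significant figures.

+9.10 µV

Span = 1.8 V. LSB = 1.8 V / 2^15 ≈ 54.93 µV.
(V_in − V_min)/LSB = (0.7765777 − (0)) × 32768/1.8 = 14137.1656 → nearest code k = 14137.
Reconstructed level: 0 + 14137 × 1.8/32768 V = 0.77656860352 V.
V_in − V_code = 0.7765777 − (0.77656860352) = +9.10 µV.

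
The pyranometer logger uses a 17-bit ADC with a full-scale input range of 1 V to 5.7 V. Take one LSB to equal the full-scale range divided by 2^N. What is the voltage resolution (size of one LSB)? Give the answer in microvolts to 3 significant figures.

Span: 5.7 V − (1 V) = 4.7 V.
Number of codes = 2^17 = 131072.
Step size = 4.7/131072 V = 35.9 µV.

35.9 µV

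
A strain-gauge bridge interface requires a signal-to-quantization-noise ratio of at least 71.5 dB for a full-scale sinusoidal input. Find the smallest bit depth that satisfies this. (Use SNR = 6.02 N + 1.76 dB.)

N ≥ (71.5 − 1.76)/6.02 = 11.585 → N_min = 12.

12 bits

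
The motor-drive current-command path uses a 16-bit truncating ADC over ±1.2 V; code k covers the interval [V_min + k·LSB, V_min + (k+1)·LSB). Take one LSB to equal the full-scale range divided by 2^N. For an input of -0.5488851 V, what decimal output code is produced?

Span: 1.2 V − (-1.2 V) = 2.4 V. LSB = 2.4 V / 2^16 ≈ 36.62 µV.
code = ⌊(V_in − V_min)/LSB⌋ = ⌊(V_in − V_min) × 2^16 / range⌋
     = ⌊(-0.5488851 − (-1.2)) × 65536 / 2.4⌋ = ⌊0.6511149 × 65536/2.4⌋
     = ⌊17779.778⌋ = 17779.

17779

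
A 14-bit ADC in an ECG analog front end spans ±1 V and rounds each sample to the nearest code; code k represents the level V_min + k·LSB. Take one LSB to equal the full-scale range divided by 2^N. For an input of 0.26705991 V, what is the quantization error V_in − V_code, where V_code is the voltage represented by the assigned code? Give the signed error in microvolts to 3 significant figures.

−29.9 µV

Full-scale range = 1 V − (-1 V) = 2 V. LSB = 2 V / 2^14 ≈ 122.1 µV.
Position in LSBs: (0.26705991 − (-1)) × 16384/2 = 10379.7548; rounding gives k = 10380.
V_code = V_min + k × range/2^14 = -1 + 10380 × 2/16384 = 0.26708984375 V.
V_in − V_code = 0.26705991 − (0.26708984375) = −29.9 µV.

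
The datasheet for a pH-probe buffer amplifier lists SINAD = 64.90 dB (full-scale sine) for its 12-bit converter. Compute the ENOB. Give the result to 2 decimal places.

ENOB = (64.90 − 1.76)/6.02 = 10.4884 bits.

10.49 bits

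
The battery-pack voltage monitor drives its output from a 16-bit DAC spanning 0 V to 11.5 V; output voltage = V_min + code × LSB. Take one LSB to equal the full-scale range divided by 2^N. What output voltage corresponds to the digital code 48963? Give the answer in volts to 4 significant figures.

8.592 V

Span = 11.5 V. LSB = 11.5 V / 2^16.
V_out = 0 + 48963 × (11.5/65536) V
      = 0 V + 8.59184 V = 8.59184 V.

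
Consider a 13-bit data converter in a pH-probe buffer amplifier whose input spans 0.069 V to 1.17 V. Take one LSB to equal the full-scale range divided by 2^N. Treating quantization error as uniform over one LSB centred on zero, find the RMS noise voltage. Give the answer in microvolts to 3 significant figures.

38.8 µV

Full-scale range = 1.17 V − (0.069 V) = 1.101 V.
LSB = 1.101 V / 2^13 = 134.40 µV.
V_rms = LSB/√12 = 134.40 µV / √12 = 38.8 µV.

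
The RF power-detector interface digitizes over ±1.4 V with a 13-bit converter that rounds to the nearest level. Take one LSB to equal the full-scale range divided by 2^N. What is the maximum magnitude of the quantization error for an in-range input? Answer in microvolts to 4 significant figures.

Span: 1.4 V − (-1.4 V) = 2.8 V.
One LSB is 2.8 V / 8192 = 341.797 µV.
Worst-case error for round-to-nearest is half an LSB: 170.9 µV.

170.9 µV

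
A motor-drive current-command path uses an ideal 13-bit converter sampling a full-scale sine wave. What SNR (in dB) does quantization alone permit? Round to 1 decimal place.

For an ideal N-bit converter with full-scale sine input, SNR = 6.02 N + 1.76 dB. SNR = 6.02 × 13 + 1.76 = 78.26 + 1.76 = 80.02 dB.

80.0 dB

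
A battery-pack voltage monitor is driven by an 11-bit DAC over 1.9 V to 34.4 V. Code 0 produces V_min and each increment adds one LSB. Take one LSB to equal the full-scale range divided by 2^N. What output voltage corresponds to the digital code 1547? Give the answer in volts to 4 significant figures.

Range = 34.4 − (1.9) = 32.5 V. LSB = 32.5 V / 2^11.
V_out = 1.9 + 1547 × (32.5/2048) V
      = 1.9 V + 24.5496 V = 26.4496 V.

26.45 V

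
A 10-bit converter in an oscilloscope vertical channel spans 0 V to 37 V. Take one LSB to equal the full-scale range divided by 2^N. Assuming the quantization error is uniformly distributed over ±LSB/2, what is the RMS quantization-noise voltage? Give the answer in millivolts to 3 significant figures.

10.4 mV

Full-scale range = 37 V.
One LSB is 37 V / 1024 = 36.133 mV.
V_rms = LSB/√12 = 36.133 mV / √12 = 10.4 mV.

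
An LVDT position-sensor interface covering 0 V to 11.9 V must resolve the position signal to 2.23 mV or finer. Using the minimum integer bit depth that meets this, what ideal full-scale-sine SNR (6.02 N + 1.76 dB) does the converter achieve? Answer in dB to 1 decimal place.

V_FS = 11.9 V.
11.9 V / 2.23 mV = 5336. Since 2^12 = 4096 and 2^13 = 8192, N = 13.
Ideal SNR at N = 13: 6.02·13 + 1.76 = 80.0 dB.

80.0 dB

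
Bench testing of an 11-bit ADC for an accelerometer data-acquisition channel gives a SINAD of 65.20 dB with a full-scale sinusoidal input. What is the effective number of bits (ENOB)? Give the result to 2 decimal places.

Inverting SNR = 6.02 N + 1.76: N_eff = (65.20 − 1.76)/6.02 = 10.5382.

10.54 bits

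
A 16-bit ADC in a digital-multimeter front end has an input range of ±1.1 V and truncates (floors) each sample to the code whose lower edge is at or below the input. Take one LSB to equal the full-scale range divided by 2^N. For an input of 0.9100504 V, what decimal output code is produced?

59877

The full-scale span is 1.1 − (-1.1) = 2.2 V. LSB = 2.2 V / 2^16 ≈ 33.57 µV.
code = ⌊(V_in − V_min)/LSB⌋ = ⌊(V_in − V_min) × 2^16 / range⌋
     = ⌊(0.9100504 − (-1.1)) × 65536 / 2.2⌋ = ⌊2.0100504 × 65536/2.2⌋
     = ⌊59877.574⌋ = 59877.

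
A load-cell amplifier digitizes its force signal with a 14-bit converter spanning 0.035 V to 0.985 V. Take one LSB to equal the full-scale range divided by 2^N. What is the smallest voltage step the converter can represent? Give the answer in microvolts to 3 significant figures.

The full-scale span is 0.985 − (0.035) = 0.95 V.
There are 2^14 = 16384 steps.
Step size = 0.95/16384 V = 58.0 µV.

58.0 µV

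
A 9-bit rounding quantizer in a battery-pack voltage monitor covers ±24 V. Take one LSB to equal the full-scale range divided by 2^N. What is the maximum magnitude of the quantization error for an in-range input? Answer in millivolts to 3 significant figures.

46.9 mV

The full-scale span is 24 − (-24) = 48 V.
Step size = 48/512 V = 93.750 mV.
Worst-case error for round-to-nearest is half an LSB: 46.9 mV.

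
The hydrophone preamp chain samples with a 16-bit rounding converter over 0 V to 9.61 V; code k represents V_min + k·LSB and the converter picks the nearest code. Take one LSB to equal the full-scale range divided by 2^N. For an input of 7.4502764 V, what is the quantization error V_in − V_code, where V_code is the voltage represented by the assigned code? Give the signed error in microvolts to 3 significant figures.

−54.4 µV

V_FS = 9.61 V. LSB = 9.61 V / 2^16 ≈ 146.6 µV.
Position in LSBs: (7.4502764 − (0)) × 65536/9.61 = 50807.6289; rounding gives k = 50808.
V_code = V_min + k × range/2^16 = 0 + 50808 × 9.61/65536 = 7.4503308105 V.
V_in − V_code = 7.4502764 − (7.4503308105) = −54.4 µV.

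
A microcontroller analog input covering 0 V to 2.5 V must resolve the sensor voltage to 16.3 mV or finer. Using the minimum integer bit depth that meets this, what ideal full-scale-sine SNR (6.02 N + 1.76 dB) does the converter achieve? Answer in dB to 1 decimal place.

Span = 2.5 V.
Need 2^N ≥ 2.5 V / 16.3 mV = 153.4 → N_min = 8.
SNR = 6.02 × 8 + 1.76 = 49.92 dB.

49.9 dB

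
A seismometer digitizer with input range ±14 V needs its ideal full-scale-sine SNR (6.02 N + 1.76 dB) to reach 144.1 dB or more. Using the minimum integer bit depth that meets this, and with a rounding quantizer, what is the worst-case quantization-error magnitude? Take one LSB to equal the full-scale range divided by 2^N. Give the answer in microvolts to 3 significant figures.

Range = 14 − (-14) = 28 V.
6.02 N + 1.76 ≥ 144.1 gives N ≥ 23.645, so the minimum integer is 24.
One LSB is 28 V / 16777216 = 1.6689 µV.
|e|_max = LSB/2 = 0.834 µV.

0.834 µV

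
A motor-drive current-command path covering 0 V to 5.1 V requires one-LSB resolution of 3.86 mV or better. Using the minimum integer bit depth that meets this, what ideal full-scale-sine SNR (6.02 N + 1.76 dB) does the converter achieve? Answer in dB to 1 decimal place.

Full-scale range = 5.1 V.
Need 2^N ≥ 5.1 V / 3.86 mV = 1321 → N_min = 11.
6.02(11) + 1.76 = 67.98 dB.

68.0 dB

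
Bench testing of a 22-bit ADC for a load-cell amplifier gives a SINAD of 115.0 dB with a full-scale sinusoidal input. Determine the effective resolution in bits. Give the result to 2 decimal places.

18.81 bits

ENOB = (115.0 − 1.76)/6.02 = 18.8106 bits.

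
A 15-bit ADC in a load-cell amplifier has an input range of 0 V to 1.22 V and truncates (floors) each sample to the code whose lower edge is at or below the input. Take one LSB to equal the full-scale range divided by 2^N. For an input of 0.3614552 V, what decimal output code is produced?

9708

Range is 1.22 V. LSB = 1.22 V / 2^15 ≈ 37.23 µV.
code = ⌊(V_in − V_min)/LSB⌋ = ⌊(V_in − V_min) × 2^15 / range⌋
     = ⌊(0.3614552 − (0)) × 32768 / 1.22⌋ = ⌊0.3614552 × 32768/1.22⌋
     = ⌊9708.331⌋ = 9708.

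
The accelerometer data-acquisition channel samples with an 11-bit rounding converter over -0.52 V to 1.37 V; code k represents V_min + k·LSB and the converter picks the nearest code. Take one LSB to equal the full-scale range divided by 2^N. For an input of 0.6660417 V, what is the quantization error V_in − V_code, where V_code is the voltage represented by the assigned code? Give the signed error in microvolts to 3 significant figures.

Full-scale range = 1.37 V − (-0.52 V) = 1.89 V. LSB = 1.89 V / 2^11 ≈ 0.9229 mV.
Position in LSBs: (0.6660417 − (-0.52)) × 2048/1.89 = 1285.1923; rounding gives k = 1285.
V_code = -0.52 + (1285/2048) × 1.89 = 0.6658642578 V.
e = 0.6660417 − (0.6658642578) = +177 µV.

+177 µV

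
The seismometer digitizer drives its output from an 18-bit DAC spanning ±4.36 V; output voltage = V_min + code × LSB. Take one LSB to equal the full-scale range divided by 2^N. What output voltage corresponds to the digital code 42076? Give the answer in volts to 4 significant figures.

Span: 4.36 V − (-4.36 V) = 8.72 V. LSB = 8.72 V / 2^18.
Output = V_min + (42076/262144) × range = -4.36 + 0.160507 × 8.72 V
      = -4.36 V + 1.39962 V = -2.96038 V.

-2.960 V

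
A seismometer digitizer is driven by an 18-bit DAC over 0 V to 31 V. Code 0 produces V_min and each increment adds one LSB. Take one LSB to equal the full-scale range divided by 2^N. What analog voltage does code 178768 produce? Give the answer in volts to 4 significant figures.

V_FS = 31 V. LSB = 31 V / 2^18.
V_out = V_min + code × LSB = 0 V + 178768 × 31 V / 262144
      = 0 + 21.1403 = 21.1403 V.

21.14 V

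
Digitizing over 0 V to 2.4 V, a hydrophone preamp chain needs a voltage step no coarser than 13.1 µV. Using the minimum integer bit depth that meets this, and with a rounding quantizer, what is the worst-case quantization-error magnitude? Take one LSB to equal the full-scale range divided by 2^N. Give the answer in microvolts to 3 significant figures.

4.58 µV

Span = 2.4 V.
2.4 V / 13.1 µV = 183200. Since 2^17 = 131072 and 2^18 = 262144, N = 18.
Step size = 2.4/262144 V = 9.1553 µV.
Max error for round-to-nearest is LSB/2 = 4.58 µV.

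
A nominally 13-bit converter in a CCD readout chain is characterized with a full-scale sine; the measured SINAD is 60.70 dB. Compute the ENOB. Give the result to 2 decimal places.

ENOB = (60.70 − 1.76)/6.02 = 9.7907 bits.

9.79 bits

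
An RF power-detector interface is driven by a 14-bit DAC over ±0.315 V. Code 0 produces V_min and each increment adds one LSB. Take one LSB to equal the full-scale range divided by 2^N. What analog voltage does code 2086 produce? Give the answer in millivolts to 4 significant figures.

The full-scale span is 0.315 − (-0.315) = 0.63 V. LSB = 0.63 V / 2^14.
Output = V_min + (2086/16384) × range = -0.315 + 0.127319 × 0.63 V
      = -0.315 V + 0.0802112 V = -0.234789 V.

-234.8 mV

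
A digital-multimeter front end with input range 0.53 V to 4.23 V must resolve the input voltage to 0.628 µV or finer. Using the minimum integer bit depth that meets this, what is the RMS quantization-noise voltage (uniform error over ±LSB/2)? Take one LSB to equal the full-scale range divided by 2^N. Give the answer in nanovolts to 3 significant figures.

Full-scale range = 4.23 V − (0.53 V) = 3.7 V.
3.7 V / 0.628 µV = 5.892e6. Since 2^22 = 4194304 and 2^23 = 8388608, N = 23.
One LSB is 3.7 V / 8388608 = 441.07 nV.
V_rms = LSB/√12 = 127 nV.

127 nV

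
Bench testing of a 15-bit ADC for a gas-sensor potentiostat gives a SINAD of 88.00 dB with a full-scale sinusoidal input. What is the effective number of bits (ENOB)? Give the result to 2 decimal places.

Inverting SNR = 6.02 N + 1.76: N_eff = (88.00 − 1.76)/6.02 = 14.3256.

14.33 bits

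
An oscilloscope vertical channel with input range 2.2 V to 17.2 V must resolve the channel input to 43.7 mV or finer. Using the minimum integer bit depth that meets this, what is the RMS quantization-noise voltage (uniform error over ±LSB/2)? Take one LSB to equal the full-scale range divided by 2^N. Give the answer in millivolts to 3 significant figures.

8.46 mV

Span: 17.2 V − (2.2 V) = 15 V.
Required number of levels: 15/43.7 mV = 343.25; smallest N with 2^N ≥ that is 9.
LSB = 15 V ÷ 2^9 = 15/512 V = 29.297 mV.
RMS noise = LSB/√12 = 8.46 mV.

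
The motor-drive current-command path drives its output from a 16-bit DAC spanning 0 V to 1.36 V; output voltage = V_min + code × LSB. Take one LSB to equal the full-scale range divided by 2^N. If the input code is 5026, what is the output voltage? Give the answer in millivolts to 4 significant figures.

Span = 1.36 V. LSB = 1.36 V / 2^16.
Output = V_min + (5026/65536) × range = 0 + 0.0766907 × 1.36 V
      = 0 V + 0.104299 V = 0.104299 V.

104.3 mV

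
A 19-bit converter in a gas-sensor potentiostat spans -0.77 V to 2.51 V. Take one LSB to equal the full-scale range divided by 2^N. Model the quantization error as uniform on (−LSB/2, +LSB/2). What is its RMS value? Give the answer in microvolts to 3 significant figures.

1.81 µV

Range = 2.51 − (-0.77) = 3.28 V.
LSB = 3.28 V ÷ 2^19 = 3.28/524288 V = 6.2561 µV.
σ_q = LSB/√12 = 6.2561 µV/3.4641 = 1.81 µV.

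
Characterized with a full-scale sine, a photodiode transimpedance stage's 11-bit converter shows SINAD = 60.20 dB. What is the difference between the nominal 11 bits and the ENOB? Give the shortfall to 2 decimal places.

1.29 bits

ENOB = (SINAD − 1.76)/6.02 = (60.20 − 1.76)/6.02 = 9.7076 bits.
11 − 9.7076 = 1.29 bits below nominal.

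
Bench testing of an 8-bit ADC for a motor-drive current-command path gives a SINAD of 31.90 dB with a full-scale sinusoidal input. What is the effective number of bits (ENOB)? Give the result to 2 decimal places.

5.01 bits

ENOB = (SINAD − 1.76) / 6.02 = (31.90 − 1.76) / 6.02 = 30.14 / 6.02 = 5.0066.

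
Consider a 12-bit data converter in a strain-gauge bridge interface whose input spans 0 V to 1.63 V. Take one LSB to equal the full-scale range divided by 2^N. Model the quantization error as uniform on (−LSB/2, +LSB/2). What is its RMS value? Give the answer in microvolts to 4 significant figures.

V_FS = 1.63 V.
LSB = 1.63 V / 2^12 = 397.949 µV.
V_rms = LSB/√12 = 397.949 µV / √12 = 114.9 µV.

114.9 µV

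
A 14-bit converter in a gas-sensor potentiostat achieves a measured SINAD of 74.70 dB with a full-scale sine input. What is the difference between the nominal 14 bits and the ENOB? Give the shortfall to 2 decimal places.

ENOB = (SINAD − 1.76)/6.02 = (74.70 − 1.76)/6.02 = 12.1163 bits.
14 − 12.1163 = 1.88 bits below nominal.

1.88 bits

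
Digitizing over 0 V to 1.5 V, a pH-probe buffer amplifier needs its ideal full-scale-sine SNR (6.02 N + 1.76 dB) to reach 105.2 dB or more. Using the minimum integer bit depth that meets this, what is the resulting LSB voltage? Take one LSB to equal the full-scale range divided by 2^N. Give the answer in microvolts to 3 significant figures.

5.72 µV

Span = 1.5 V.
N ≥ (105.2 − 1.76)/6.02 = 17.183 → N_min = 18.
LSB = 1.5 V / 2^18 = 5.72 µV.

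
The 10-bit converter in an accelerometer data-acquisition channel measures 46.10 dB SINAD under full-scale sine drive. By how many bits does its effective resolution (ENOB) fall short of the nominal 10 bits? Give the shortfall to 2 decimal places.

2.63 bits

Effective bits = (46.10 − 1.76)/6.02 = 7.3654.
10 − 7.3654 = 2.63 bits below nominal.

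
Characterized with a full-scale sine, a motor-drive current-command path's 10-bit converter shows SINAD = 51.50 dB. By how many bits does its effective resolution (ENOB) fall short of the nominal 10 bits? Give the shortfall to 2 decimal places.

ENOB = (SINAD − 1.76)/6.02 = (51.50 − 1.76)/6.02 = 8.2625 bits.
10 − 8.2625 = 1.74 bits below nominal.

1.74 bits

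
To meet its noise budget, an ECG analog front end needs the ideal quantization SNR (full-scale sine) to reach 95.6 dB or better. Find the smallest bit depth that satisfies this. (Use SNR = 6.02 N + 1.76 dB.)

16 bits

6.02 N + 1.76 ≥ 95.6 gives N ≥ 15.588, so the minimum integer is 16.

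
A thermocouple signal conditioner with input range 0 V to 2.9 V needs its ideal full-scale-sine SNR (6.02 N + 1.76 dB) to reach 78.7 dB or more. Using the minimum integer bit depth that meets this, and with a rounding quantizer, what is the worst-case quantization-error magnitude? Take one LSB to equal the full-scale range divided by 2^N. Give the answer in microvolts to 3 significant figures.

Range is 2.9 V.
N ≥ (78.7 − 1.76)/6.02 = 12.781 → N_min = 13.
LSB = 2.9 V / 2^13 = 354.00 µV.
|e|_max = LSB/2 = 177 µV.

177 µV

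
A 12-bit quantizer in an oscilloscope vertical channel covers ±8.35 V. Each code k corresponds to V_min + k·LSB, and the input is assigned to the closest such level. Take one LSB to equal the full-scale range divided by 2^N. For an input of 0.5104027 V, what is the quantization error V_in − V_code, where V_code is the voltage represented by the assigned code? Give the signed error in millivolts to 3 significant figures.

The full-scale span is 8.35 − (-8.35) = 16.7 V. LSB = 16.7 V / 2^12 ≈ 4.077 mV.
(0.5104027 − (-8.35)) / LSB = 8.8604027 × 4096/16.7 = 2173.1862. Nearest integer: k = 2173.
Reconstructed level: -8.35 + 2173 × 16.7/4096 V = 0.5096435547 V.
Error = V_in − V_code = 0.5104027 − (0.5096435547) = +0.759 mV.

+0.759 mV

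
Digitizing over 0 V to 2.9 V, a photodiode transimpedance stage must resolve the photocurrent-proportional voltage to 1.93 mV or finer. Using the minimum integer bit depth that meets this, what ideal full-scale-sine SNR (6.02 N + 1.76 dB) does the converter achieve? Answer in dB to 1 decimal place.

Span = 2.9 V.
Required number of levels: 2.9/1.93 mV = 1502.6; smallest N with 2^N ≥ that is 11.
Ideal SNR at N = 11: 6.02·11 + 1.76 = 68.0 dB.

68.0 dB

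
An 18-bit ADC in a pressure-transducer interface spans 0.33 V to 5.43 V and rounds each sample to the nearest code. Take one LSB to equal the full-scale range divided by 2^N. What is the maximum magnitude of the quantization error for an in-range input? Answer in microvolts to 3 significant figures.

9.73 µV

The full-scale span is 5.43 − (0.33) = 5.1 V.
LSB = 5.1 V ÷ 2^18 = 5.1/262144 V = 19.455 µV.
Worst-case error for round-to-nearest is half an LSB: 9.73 µV.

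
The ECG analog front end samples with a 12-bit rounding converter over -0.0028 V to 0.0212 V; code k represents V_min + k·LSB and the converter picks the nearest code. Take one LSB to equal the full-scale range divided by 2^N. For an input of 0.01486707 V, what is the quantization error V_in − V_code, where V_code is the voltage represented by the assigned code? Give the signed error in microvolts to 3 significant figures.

+1.05 µV

Full-scale range = 0.0212 V − (-0.0028 V) = 0.024 V. LSB = 0.024 V / 2^12 ≈ 5.859 µV.
Position in LSBs: (0.01486707 − (-0.0028)) × 4096/0.024 = 3015.1799; rounding gives k = 3015.
V_code = V_min + k × range/2^12 = -0.0028 + 3015 × 0.024/4096 = 0.01486601563 V.
Error = V_in − V_code = 0.01486707 − (0.01486601563) = +1.05 µV.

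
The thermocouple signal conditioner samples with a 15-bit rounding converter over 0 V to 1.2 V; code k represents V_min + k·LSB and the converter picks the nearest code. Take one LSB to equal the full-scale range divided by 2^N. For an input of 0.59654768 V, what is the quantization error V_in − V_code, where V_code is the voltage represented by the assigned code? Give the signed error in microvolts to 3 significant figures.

V_FS = 1.2 V. LSB = 1.2 V / 2^15 ≈ 36.62 µV.
(0.59654768 − (0)) / LSB = 0.59654768 × 32768/1.2 = 16289.7286. Nearest integer: k = 16290.
Reconstructed level: 0 + 16290 × 1.2/32768 V = 0.59655761719 V.
Error = V_in − V_code = 0.59654768 − (0.59655761719) = −9.94 µV.

−9.94 µV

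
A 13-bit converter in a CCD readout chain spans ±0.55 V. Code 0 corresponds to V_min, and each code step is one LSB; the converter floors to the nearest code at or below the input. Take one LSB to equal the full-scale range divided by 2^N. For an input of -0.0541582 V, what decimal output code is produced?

3692

Span: 0.55 V − (-0.55 V) = 1.1 V. LSB = 1.1 V / 2^13 ≈ 134.3 µV.
V_in − V_min = -0.0541582 − (-0.55) = 0.4958418 V.
Divide by LSB: 0.4958418 × 8192/1.1 = 3692.6691.
Truncating gives code 3692.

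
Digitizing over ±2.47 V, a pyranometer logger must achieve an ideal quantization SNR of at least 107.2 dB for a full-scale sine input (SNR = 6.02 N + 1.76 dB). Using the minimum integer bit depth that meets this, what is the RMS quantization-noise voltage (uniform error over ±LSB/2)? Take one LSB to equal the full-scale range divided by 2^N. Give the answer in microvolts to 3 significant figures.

5.44 µV

Span: 2.47 V − (-2.47 V) = 4.94 V.
N ≥ (107.2 − 1.76)/6.02 = 17.515 → N_min = 18.
Step size = 4.94/262144 V = 18.845 µV.
V_rms = LSB/√12 = 5.44 µV.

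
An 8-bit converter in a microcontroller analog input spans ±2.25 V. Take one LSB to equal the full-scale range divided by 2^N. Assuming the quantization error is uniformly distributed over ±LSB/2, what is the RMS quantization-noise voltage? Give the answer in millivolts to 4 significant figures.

Range = 2.25 − (-2.25) = 4.5 V.
Step size = 4.5/256 V = 17.5781 mV.
For a uniform distribution on [−LSB/2, +LSB/2], V_rms = LSB/√12 = 17.5781 mV/3.4641 = 5.074 mV.

5.074 mV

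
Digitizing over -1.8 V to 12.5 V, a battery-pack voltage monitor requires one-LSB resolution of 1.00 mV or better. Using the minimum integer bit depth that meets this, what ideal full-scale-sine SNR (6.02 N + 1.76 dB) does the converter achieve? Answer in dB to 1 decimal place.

86.0 dB

Full-scale range = 12.5 V − (-1.8 V) = 14.3 V.
14.3 V / 1.00 mV = 14300. Since 2^13 = 8192 and 2^14 = 16384, N = 14.
SNR = 6.02 × 14 + 1.76 = 86.04 dB.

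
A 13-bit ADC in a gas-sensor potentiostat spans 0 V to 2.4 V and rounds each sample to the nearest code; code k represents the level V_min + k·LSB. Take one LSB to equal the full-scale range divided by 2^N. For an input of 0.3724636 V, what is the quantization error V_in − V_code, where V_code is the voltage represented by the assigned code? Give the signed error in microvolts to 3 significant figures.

+100 µV

Range is 2.4 V. LSB = 2.4 V / 2^13 ≈ 293.0 µV.
(V_in − V_min)/LSB = (0.3724636 − (0)) × 8192/2.4 = 1271.3424 → nearest code k = 1271.
Reconstructed level: 0 + 1271 × 2.4/8192 V = 0.3723632813 V.
e = 0.3724636 − (0.3723632813) = +100 µV.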